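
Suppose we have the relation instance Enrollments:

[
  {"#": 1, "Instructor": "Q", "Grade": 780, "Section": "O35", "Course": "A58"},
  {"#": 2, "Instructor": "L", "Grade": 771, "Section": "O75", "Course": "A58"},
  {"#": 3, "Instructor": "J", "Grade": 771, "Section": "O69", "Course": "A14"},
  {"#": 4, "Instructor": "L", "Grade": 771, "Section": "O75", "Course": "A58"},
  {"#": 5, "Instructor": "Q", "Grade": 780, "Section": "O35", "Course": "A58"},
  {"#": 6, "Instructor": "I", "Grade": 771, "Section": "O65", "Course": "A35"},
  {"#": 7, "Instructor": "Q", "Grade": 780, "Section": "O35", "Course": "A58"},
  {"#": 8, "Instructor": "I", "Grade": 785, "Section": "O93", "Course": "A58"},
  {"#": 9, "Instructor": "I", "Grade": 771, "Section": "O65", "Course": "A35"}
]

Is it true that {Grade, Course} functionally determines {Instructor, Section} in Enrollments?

(Grade=780, Course=A58): rows 1, 5, 7 → {Instructor,Section} = (Q, O35), (Q, O35), (Q, O35) ✓
(Grade=771, Course=A58): rows 2, 4 → {Instructor,Section} = (L, O75), (L, O75) ✓
(Grade=771, Course=A14): row 3 → {Instructor,Section} = (J, O69) ✓
(Grade=771, Course=A35): rows 6, 9 → {Instructor,Section} = (I, O65), (I, O65) ✓
(Grade=785, Course=A58): row 8 → {Instructor,Section} = (I, O93) ✓
Every {Grade, Course} value is associated with a single {Instructor, Section} value, so {Grade, Course} -> {Instructor, Section} holds.

Yes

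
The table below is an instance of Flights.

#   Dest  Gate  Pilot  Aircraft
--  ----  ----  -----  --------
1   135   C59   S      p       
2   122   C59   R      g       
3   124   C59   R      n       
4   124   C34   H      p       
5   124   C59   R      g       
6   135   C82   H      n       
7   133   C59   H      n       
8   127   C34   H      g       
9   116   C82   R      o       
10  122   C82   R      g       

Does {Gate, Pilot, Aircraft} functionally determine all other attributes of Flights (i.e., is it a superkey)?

No

Rows 2 and 5 have the same {Gate, Pilot, Aircraft} value (Gate=C59, Pilot=R, Aircraft=g) but are distinct tuples, so {Gate, Pilot, Aircraft} does not determine every attribute — not a superkey.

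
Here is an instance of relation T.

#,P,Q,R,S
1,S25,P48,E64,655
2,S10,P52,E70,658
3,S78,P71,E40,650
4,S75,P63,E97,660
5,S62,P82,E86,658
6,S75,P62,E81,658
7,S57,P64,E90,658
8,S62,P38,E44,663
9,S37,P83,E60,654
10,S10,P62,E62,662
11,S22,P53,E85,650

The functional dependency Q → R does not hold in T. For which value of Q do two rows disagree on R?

Q=P48: row 1 → R = E64 ✓
Q=P52: row 2 → R = E70 ✓
Q=P71: row 3 → R = E40 ✓
Q=P63: row 4 → R = E97 ✓
Q=P82: row 5 → R = E86 ✓
Q=P62: rows 6, 10 → R takes values {E81, E62} — violation
Q=P64: row 7 → R = E90 ✓
Q=P38: row 8 → R = E44 ✓
Q=P83: row 9 → R = E60 ✓
Q=P53: row 11 → R = E85 ✓
The only Q value with inconsistent R is Q=P62.

P62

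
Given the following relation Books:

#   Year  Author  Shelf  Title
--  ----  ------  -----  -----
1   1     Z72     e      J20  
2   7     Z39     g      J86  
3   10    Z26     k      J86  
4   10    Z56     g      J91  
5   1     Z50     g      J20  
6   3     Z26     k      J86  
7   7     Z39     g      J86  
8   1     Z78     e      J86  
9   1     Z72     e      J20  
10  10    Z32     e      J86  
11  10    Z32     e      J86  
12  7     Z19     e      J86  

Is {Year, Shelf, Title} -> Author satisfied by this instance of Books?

(Year=1, Shelf=e, Title=J20): rows 1, 9 → Author = Z72, Z72 ✓
(Year=7, Shelf=g, Title=J86): rows 2, 7 → Author = Z39, Z39 ✓
(Year=10, Shelf=k, Title=J86): row 3 → Author = Z26 ✓
(Year=10, Shelf=g, Title=J91): row 4 → Author = Z56 ✓
(Year=1, Shelf=g, Title=J20): row 5 → Author = Z50 ✓
(Year=3, Shelf=k, Title=J86): row 6 → Author = Z26 ✓
(Year=1, Shelf=e, Title=J86): row 8 → Author = Z78 ✓
(Year=10, Shelf=e, Title=J86): rows 10, 11 → Author = Z32, Z32 ✓
(Year=7, Shelf=e, Title=J86): row 12 → Author = Z19 ✓
Every {Year, Shelf, Title} value is associated with a single Author value, so {Year, Shelf, Title} -> Author holds.

Yes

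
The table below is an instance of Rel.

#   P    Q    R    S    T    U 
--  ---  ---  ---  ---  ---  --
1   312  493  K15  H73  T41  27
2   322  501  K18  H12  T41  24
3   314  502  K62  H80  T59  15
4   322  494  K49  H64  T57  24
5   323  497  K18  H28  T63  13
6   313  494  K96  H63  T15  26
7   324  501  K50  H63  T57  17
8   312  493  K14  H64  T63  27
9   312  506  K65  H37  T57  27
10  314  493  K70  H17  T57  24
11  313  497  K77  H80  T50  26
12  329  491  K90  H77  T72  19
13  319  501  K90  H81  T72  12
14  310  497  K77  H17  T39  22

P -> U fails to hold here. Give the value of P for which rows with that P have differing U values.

314

P=312: rows 1, 8, 9 → U = 27, 27, 27 ✓
P=322: rows 2, 4 → U = 24, 24 ✓
P=314: rows 3, 10 → U takes values {15, 24} — violation
P=323: row 5 → U = 13 ✓
P=313: rows 6, 11 → U = 26, 26 ✓
P=324: row 7 → U = 17 ✓
P=329: row 12 → U = 19 ✓
P=319: row 13 → U = 12 ✓
P=310: row 14 → U = 22 ✓
The only P value with inconsistent U is P=314.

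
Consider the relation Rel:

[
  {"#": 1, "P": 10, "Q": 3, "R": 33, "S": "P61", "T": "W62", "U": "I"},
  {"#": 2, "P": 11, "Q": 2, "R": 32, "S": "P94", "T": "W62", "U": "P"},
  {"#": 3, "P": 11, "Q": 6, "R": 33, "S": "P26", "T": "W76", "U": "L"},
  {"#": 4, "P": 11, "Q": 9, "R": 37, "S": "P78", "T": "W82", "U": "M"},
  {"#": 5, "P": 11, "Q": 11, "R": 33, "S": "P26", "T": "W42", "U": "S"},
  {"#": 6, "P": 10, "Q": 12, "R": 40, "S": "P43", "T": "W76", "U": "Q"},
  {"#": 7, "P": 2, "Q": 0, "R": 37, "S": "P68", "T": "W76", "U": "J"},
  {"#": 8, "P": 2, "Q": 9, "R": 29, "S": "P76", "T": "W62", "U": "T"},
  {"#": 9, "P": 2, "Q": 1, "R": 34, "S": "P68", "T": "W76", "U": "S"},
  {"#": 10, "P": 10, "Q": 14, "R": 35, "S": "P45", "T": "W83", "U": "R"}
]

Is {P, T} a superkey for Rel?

Rows 7 and 9 have the same {P, T} value (P=2, T=W76) but are distinct tuples, so {P, T} does not determine every attribute — not a superkey.

No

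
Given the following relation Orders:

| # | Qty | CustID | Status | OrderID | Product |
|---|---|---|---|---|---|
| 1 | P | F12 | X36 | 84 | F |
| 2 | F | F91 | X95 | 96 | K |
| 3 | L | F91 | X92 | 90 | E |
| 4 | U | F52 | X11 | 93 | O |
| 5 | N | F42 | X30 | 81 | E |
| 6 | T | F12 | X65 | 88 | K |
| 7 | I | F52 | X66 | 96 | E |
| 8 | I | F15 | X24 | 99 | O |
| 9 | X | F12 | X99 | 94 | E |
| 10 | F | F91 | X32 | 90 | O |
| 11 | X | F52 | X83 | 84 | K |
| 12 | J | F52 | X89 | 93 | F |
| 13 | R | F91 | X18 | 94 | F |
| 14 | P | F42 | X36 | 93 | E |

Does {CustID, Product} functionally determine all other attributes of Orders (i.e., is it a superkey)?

Rows 5 and 14 have the same {CustID, Product} value (CustID=F42, Product=E) but are distinct tuples, so {CustID, Product} does not determine every attribute — not a superkey.

No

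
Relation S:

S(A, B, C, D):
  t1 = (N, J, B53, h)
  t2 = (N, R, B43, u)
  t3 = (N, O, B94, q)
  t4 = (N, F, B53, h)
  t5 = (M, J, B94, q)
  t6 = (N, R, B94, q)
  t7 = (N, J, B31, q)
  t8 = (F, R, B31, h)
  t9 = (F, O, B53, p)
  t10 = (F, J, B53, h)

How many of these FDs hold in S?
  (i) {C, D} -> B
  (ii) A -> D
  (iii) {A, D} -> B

0

(i) {C, D} -> B: (C=B53, D=h): rows 1, 4, 10 → B takes values {J, F} — violation; (C=B94, D=q): rows 3, 5, 6 → B takes values {O, J, R} — violation — fails.
(ii) A -> D: A=N: rows 1, 2, 3, 4, 6, 7 → D takes values {h, u, q} — violation; A=F: rows 8, 9, 10 → D takes values {h, p} — violation — fails.
(iii) {A, D} -> B: (A=N, D=h): rows 1, 4 → B takes values {J, F} — violation; (A=N, D=q): rows 3, 6, 7 → B takes values {O, R, J} — violation; (A=F, D=h): rows 8, 10 → B takes values {R, J} — violation — fails.
None of the 3 dependencies hold.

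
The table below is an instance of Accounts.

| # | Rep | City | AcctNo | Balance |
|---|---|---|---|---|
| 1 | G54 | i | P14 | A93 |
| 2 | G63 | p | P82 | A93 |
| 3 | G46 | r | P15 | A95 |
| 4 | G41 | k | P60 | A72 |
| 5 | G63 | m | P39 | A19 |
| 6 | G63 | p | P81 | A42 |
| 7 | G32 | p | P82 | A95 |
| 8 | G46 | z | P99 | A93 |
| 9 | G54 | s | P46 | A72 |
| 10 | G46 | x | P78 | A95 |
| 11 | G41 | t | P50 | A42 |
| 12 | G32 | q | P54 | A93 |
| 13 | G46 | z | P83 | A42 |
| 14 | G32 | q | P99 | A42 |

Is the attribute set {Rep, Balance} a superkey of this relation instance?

No

Rows 3 and 10 have the same {Rep, Balance} value (Rep=G46, Balance=A95) but are distinct tuples, so {Rep, Balance} does not determine every attribute — not a superkey.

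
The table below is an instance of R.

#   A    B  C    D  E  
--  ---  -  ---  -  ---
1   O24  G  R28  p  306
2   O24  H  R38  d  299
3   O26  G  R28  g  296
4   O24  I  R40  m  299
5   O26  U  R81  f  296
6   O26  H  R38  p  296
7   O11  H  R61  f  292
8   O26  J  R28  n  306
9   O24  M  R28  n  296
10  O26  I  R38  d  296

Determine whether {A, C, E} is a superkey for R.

No

Rows 6 and 10 have the same {A, C, E} value (A=O26, C=R38, E=296) but are distinct tuples, so {A, C, E} does not determine every attribute — not a superkey.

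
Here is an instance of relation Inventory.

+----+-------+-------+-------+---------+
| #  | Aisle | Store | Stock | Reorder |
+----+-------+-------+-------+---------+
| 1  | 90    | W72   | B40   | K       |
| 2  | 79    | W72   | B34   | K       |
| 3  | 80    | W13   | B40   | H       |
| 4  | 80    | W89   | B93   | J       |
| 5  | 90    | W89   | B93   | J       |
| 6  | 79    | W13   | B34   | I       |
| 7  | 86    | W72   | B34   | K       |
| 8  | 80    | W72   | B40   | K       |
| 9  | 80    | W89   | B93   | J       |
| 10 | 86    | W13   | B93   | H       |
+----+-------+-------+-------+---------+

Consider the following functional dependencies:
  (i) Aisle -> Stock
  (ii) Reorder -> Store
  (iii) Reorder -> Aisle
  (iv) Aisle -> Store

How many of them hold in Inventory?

(i) Aisle -> Stock: Aisle=90: rows 1, 5 → Stock takes values {B40, B93} — violation; Aisle=80: rows 3, 4, 8, 9 → Stock takes values {B40, B93} — violation; Aisle=86: rows 7, 10 → Stock takes values {B34, B93} — violation — fails.
(ii) Reorder -> Store: every LHS value maps to a single RHS value — holds.
(iii) Reorder -> Aisle: Reorder=K: rows 1, 2, 7, 8 → Aisle takes values {90, 79, 86, 80} — violation; Reorder=H: rows 3, 10 → Aisle takes values {80, 86} — violation; Reorder=J: rows 4, 5, 9 → Aisle takes values {80, 90} — violation — fails.
(iv) Aisle -> Store: Aisle=90: rows 1, 5 → Store takes values {W72, W89} — violation; Aisle=79: rows 2, 6 → Store takes values {W72, W13} — violation; Aisle=80: rows 3, 4, 8, 9 → Store takes values {W13, W89, W72} — violation; Aisle=86: rows 7, 10 → Store takes values {W72, W13} — violation — fails.
1 of the 4 dependencies holds.

1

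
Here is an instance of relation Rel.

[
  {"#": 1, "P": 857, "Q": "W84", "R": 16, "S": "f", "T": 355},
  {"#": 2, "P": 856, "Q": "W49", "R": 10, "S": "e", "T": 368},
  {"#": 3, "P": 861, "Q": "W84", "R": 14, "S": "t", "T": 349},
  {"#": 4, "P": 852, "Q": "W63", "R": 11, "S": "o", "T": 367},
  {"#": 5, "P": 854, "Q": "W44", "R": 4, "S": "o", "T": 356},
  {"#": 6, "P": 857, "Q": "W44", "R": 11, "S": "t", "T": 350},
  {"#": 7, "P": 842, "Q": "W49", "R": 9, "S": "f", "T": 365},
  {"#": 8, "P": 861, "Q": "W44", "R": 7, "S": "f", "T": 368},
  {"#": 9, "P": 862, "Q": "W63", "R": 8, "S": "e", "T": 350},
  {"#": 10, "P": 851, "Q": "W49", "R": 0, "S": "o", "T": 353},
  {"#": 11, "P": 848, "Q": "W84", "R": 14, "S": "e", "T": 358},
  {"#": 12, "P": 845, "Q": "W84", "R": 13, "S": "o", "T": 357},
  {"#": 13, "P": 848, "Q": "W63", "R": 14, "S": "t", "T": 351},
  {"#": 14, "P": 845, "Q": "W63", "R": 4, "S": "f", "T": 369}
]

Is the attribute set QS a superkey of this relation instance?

All 14 rows have distinct QS values, so QS → (all attributes) holds and QS is a superkey.

Yes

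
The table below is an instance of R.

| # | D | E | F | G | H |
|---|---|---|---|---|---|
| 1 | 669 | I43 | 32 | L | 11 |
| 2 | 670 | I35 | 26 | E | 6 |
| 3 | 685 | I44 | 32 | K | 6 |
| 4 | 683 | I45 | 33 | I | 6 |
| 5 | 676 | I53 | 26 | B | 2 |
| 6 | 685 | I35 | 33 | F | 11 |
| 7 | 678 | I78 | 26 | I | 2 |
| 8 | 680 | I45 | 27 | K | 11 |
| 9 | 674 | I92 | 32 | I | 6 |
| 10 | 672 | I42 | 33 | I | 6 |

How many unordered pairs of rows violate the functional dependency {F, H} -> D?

(F=32, H=6): violating pairs (3,9) — 1 pair.
(F=33, H=6): violating pairs (4,10) — 1 pair.
(F=26, H=2): violating pairs (5,7) — 1 pair.

3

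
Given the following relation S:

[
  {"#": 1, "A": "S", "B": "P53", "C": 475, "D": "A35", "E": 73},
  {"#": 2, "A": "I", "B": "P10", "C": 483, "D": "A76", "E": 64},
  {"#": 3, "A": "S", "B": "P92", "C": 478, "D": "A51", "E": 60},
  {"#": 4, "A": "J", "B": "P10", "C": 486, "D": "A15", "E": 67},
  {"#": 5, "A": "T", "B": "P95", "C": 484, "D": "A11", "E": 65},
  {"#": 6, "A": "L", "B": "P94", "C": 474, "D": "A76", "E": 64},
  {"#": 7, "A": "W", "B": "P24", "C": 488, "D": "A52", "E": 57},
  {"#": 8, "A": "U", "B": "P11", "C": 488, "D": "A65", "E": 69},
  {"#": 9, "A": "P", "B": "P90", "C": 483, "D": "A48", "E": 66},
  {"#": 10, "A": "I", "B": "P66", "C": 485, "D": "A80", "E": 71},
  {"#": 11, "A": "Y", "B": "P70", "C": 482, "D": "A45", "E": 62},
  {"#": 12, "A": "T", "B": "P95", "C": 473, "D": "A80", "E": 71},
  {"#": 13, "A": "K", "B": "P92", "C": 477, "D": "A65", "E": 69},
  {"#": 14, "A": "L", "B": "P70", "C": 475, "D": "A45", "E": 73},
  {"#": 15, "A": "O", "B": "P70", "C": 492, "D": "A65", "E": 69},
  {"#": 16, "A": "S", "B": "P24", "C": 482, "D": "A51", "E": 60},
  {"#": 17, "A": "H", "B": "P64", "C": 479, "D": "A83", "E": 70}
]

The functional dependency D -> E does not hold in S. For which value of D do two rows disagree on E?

A45

D=A35: row 1 → E = 73 ✓
D=A76: rows 2, 6 → E = 64, 64 ✓
D=A51: rows 3, 16 → E = 60, 60 ✓
D=A15: row 4 → E = 67 ✓
D=A11: row 5 → E = 65 ✓
D=A52: row 7 → E = 57 ✓
D=A65: rows 8, 13, 15 → E = 69, 69, 69 ✓
D=A48: row 9 → E = 66 ✓
D=A80: rows 10, 12 → E = 71, 71 ✓
D=A45: rows 11, 14 → E takes values {62, 73} — violation
D=A83: row 17 → E = 70 ✓
The only D value with inconsistent E is D=A45.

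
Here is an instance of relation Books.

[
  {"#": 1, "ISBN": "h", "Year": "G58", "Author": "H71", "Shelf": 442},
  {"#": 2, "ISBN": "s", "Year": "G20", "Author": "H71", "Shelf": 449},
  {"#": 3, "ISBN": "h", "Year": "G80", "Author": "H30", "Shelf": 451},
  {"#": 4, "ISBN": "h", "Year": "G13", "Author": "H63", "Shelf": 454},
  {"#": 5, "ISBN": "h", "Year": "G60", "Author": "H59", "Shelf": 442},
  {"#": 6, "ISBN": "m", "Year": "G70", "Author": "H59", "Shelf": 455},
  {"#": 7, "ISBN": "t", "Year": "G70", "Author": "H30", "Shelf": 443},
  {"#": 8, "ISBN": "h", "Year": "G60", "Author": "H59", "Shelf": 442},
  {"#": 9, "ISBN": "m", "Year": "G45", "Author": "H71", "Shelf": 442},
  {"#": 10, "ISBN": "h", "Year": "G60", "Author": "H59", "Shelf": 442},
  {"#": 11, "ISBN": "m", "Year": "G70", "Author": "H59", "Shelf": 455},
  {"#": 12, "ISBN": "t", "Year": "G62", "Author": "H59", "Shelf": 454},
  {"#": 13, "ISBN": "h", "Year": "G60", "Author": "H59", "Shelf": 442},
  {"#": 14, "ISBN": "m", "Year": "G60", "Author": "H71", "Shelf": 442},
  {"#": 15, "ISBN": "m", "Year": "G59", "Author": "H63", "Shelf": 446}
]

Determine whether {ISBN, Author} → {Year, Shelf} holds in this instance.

No

(ISBN=h, Author=H71): row 1 → {Year,Shelf} = (G58, 442) ✓
(ISBN=s, Author=H71): row 2 → {Year,Shelf} = (G20, 449) ✓
(ISBN=h, Author=H30): row 3 → {Year,Shelf} = (G80, 451) ✓
(ISBN=h, Author=H63): row 4 → {Year,Shelf} = (G13, 454) ✓
(ISBN=h, Author=H59): rows 5, 8, 10, 13 → {Year,Shelf} = (G60, 442), (G60, 442), (G60, 442), (G60, 442) ✓
(ISBN=m, Author=H59): rows 6, 11 → {Year,Shelf} = (G70, 455), (G70, 455) ✓
(ISBN=t, Author=H30): row 7 → {Year,Shelf} = (G70, 443) ✓
(ISBN=m, Author=H71): rows 9, 14 → {Year,Shelf} takes values {(G45, 442), (G60, 442)} — violation
(ISBN=t, Author=H59): row 12 → {Year,Shelf} = (G62, 454) ✓
(ISBN=m, Author=H63): row 15 → {Year,Shelf} = (G59, 446) ✓
Two rows agree on {ISBN, Author} but differ on {Year, Shelf}, so {ISBN, Author} → {Year, Shelf} does not hold.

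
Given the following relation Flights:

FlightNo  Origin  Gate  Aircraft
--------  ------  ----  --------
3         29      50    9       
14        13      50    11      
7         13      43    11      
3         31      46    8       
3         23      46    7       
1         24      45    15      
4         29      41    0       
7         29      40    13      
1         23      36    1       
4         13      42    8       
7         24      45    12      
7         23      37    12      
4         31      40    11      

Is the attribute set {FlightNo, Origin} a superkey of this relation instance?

All 13 rows have distinct {FlightNo, Origin} values, so {FlightNo, Origin} → (all attributes) holds and {FlightNo, Origin} is a superkey.

Yes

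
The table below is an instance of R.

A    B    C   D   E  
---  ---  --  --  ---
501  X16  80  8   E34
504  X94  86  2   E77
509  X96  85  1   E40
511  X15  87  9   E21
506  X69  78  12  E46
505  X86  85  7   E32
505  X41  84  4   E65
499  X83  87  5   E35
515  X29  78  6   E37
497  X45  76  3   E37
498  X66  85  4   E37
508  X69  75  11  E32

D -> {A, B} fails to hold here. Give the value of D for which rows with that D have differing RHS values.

4

D=8: 1 row → {A,B} = (501, X16) ✓
D=2: 1 row → {A,B} = (504, X94) ✓
D=1: 1 row → {A,B} = (509, X96) ✓
D=9: 1 row → {A,B} = (511, X15) ✓
D=12: 1 row → {A,B} = (506, X69) ✓
D=7: 1 row → {A,B} = (505, X86) ✓
D=4: 2 rows → {A,B} takes values {(505, X41), (498, X66)} — violation
D=5: 1 row → {A,B} = (499, X83) ✓
D=6: 1 row → {A,B} = (515, X29) ✓
D=3: 1 row → {A,B} = (497, X45) ✓
D=11: 1 row → {A,B} = (508, X69) ✓
The only D value with inconsistent RHS is D=4.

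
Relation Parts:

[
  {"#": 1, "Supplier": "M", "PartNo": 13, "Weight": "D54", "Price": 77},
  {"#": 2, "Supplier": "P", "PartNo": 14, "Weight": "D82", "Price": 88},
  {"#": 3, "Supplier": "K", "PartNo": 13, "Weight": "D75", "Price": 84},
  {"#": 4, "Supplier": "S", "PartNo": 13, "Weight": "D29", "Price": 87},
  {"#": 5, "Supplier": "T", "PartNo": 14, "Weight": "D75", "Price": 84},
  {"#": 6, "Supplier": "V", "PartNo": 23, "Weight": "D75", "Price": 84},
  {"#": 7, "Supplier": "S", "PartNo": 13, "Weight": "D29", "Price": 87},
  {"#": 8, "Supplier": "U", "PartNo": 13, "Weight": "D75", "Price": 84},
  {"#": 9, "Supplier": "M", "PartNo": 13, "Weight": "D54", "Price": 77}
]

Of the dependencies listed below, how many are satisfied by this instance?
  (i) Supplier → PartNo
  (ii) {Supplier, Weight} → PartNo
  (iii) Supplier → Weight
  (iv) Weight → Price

(i) Supplier → PartNo: every LHS value maps to a single RHS value — holds.
(ii) {Supplier, Weight} → PartNo: every LHS value maps to a single RHS value — holds.
(iii) Supplier → Weight: every LHS value maps to a single RHS value — holds.
(iv) Weight → Price: every LHS value maps to a single RHS value — holds.
4 of the 4 dependencies hold.

4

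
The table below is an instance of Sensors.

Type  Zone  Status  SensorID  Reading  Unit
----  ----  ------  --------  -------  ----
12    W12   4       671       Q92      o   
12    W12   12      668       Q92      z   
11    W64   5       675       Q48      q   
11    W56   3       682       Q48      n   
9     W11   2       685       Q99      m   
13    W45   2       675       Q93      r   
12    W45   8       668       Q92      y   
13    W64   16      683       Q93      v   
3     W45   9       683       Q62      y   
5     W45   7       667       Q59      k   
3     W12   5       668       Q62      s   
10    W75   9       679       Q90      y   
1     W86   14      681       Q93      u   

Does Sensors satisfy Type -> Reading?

Type=12: 3 rows → Reading = Q92, Q92, Q92 ✓
Type=11: 2 rows → Reading = Q48, Q48 ✓
Type=9: 1 row → Reading = Q99 ✓
Type=13: 2 rows → Reading = Q93, Q93 ✓
Type=3: 2 rows → Reading = Q62, Q62 ✓
Type=5: 1 row → Reading = Q59 ✓
Type=10: 1 row → Reading = Q90 ✓
Type=1: 1 row → Reading = Q93 ✓
Every Type value is associated with a single Reading value, so Type -> Reading holds.

Yes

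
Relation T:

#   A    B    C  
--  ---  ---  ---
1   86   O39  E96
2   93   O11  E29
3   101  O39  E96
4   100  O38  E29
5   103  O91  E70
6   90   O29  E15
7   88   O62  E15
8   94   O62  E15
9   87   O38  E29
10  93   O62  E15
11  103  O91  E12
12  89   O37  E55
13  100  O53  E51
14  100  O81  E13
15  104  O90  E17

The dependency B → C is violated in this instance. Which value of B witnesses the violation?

O91

B=O39: rows 1, 3 → C = E96, E96 ✓
B=O11: row 2 → C = E29 ✓
B=O38: rows 4, 9 → C = E29, E29 ✓
B=O91: rows 5, 11 → C takes values {E70, E12} — violation
B=O29: row 6 → C = E15 ✓
B=O62: rows 7, 8, 10 → C = E15, E15, E15 ✓
B=O37: row 12 → C = E55 ✓
B=O53: row 13 → C = E51 ✓
B=O81: row 14 → C = E13 ✓
B=O90: row 15 → C = E17 ✓
The only B value with inconsistent C is B=O91.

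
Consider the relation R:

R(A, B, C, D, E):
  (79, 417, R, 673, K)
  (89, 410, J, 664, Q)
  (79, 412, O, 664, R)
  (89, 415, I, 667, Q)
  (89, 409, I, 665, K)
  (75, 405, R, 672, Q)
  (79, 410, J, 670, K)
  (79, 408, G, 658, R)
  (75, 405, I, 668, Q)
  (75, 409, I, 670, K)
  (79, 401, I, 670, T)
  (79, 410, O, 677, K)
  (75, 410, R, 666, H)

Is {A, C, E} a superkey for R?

Yes

All 13 rows have distinct {A, C, E} values, so {A, C, E} → (all attributes) holds and {A, C, E} is a superkey.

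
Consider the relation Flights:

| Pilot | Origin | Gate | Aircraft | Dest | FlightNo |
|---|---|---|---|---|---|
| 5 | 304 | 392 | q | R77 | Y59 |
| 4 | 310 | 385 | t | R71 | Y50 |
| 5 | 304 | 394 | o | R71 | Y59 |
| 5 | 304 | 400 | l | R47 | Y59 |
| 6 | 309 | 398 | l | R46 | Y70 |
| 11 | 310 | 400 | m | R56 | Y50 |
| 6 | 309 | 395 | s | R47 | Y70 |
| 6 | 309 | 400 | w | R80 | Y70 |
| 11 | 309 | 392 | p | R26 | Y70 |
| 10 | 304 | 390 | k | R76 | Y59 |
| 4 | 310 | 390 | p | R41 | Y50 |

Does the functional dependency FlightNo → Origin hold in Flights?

FlightNo=Y59: 4 rows → Origin = 304, 304, 304, 304 ✓
FlightNo=Y50: 3 rows → Origin = 310, 310, 310 ✓
FlightNo=Y70: 4 rows → Origin = 309, 309, 309, 309 ✓
Every FlightNo value is associated with a single Origin value, so FlightNo → Origin holds.

Yes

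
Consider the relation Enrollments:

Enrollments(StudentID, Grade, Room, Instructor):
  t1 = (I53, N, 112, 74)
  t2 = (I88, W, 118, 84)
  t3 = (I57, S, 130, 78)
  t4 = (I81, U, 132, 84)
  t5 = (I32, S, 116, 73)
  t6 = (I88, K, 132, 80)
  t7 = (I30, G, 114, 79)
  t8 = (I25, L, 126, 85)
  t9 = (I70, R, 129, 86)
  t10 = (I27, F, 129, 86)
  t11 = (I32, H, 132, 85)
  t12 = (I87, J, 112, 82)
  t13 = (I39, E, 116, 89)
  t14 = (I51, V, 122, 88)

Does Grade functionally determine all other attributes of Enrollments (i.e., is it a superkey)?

Rows 3 and 5 have the same Grade value Grade=S but are distinct tuples, so Grade does not determine every attribute — not a superkey.

No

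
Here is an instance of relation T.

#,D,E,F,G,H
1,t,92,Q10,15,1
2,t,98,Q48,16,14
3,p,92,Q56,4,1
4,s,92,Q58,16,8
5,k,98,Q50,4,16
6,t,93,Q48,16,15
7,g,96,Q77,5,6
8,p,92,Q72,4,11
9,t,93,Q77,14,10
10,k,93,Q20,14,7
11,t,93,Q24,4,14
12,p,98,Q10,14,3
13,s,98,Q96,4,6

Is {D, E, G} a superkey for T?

Rows 3 and 8 have the same {D, E, G} value (D=p, E=92, G=4) but are distinct tuples, so {D, E, G} does not determine every attribute — not a superkey.

No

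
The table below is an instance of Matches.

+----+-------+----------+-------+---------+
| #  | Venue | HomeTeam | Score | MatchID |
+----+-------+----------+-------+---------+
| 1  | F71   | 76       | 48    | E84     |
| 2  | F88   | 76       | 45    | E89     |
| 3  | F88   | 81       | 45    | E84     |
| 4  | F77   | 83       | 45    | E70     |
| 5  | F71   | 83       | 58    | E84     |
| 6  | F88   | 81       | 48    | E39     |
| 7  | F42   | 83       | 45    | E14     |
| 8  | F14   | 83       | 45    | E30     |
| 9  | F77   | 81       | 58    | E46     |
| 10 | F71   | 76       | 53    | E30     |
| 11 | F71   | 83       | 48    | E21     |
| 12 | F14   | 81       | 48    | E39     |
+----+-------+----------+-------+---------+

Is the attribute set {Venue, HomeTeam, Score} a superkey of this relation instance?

Yes

All 12 rows have distinct {Venue, HomeTeam, Score} values, so {Venue, HomeTeam, Score} → (all attributes) holds and {Venue, HomeTeam, Score} is a superkey.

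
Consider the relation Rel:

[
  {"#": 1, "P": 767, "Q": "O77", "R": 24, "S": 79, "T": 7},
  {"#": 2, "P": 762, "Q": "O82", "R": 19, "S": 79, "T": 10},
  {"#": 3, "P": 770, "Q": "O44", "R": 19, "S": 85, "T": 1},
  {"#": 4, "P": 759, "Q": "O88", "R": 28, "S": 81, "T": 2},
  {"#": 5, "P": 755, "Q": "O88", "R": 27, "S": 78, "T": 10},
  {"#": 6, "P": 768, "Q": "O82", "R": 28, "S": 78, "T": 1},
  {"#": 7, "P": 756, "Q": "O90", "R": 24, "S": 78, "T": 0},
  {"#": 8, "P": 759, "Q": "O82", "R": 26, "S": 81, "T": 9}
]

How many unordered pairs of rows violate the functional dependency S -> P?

S=79: violating pairs (1,2) — 1 pair.
S=81: all 2 rows agree on P — 0 pairs.
S=78: violating pairs (5,6), (5,7), (6,7) — 3 pairs.

4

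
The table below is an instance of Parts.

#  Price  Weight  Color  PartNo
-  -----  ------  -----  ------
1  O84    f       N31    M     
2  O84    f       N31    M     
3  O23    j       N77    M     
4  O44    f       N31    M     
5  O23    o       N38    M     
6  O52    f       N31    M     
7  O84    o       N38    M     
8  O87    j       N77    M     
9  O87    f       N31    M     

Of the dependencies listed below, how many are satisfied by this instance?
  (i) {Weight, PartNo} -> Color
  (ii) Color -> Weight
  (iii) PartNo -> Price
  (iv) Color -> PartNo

(i) {Weight, PartNo} -> Color: every LHS value maps to a single RHS value — holds.
(ii) Color -> Weight: every LHS value maps to a single RHS value — holds.
(iii) PartNo -> Price: PartNo=M: rows 1, 2, 3, 4, 5, 6, 7, 8, 9 → Price takes values {O84, O23, O44, O52, O87} — violation — fails.
(iv) Color -> PartNo: every LHS value maps to a single RHS value — holds.
3 of the 4 dependencies hold.

3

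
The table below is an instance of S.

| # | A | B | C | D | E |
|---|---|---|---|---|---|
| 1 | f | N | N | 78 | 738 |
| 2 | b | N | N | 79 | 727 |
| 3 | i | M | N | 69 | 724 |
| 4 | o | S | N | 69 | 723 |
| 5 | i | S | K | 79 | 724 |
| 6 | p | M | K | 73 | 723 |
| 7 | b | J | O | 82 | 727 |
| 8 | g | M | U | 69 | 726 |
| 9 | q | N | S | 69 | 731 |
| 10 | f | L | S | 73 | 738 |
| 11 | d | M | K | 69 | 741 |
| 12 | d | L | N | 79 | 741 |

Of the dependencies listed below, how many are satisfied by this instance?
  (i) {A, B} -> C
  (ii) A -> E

2

(i) {A, B} -> C: every LHS value maps to a single RHS value — holds.
(ii) A -> E: every LHS value maps to a single RHS value — holds.
2 of the 2 dependencies hold.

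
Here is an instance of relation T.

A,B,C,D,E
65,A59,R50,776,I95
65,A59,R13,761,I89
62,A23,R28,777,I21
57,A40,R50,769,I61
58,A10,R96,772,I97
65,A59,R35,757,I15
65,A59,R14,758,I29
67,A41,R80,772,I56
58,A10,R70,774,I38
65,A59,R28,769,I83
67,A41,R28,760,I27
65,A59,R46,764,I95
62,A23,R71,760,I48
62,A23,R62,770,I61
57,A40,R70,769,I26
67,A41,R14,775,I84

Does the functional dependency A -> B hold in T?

Yes

A=65: 6 rows → B = A59, A59, A59, A59, A59, A59 ✓
A=62: 3 rows → B = A23, A23, A23 ✓
A=57: 2 rows → B = A40, A40 ✓
A=58: 2 rows → B = A10, A10 ✓
A=67: 3 rows → B = A41, A41, A41 ✓
Every A value is associated with a single B value, so A -> B holds.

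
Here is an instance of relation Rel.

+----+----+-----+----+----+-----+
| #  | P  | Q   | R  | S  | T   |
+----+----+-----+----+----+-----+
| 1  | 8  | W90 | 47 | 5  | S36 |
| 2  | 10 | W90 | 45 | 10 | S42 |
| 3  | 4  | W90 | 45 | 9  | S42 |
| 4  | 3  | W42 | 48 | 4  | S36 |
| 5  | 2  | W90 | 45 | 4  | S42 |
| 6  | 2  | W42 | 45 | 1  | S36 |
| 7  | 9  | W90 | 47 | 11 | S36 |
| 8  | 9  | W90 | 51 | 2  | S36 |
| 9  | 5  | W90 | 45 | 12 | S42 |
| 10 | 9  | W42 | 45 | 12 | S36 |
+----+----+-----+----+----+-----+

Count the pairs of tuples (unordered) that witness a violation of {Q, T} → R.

4

(Q=W90, T=S36): violating pairs (1,8), (7,8) — 2 pairs.
(Q=W90, T=S42): all 4 rows agree on R — 0 pairs.
(Q=W42, T=S36): violating pairs (4,6), (4,10) — 2 pairs.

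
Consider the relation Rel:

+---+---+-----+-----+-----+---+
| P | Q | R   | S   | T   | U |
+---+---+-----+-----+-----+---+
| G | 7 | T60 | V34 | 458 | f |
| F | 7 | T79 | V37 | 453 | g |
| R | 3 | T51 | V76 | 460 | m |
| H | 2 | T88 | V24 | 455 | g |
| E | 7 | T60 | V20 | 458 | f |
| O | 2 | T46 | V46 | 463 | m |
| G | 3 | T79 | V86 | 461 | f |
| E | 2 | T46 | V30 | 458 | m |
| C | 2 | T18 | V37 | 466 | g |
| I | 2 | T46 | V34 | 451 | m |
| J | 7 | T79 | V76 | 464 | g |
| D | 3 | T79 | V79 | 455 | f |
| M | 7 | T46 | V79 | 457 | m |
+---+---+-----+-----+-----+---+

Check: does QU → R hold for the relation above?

(Q=7, U=f): 2 rows → R = T60, T60 ✓
(Q=7, U=g): 2 rows → R = T79, T79 ✓
(Q=3, U=m): 1 row → R = T51 ✓
(Q=2, U=g): 2 rows → R takes values {T88, T18} — violation
(Q=2, U=m): 3 rows → R = T46, T46, T46 ✓
(Q=3, U=f): 2 rows → R = T79, T79 ✓
(Q=7, U=m): 1 row → R = T46 ✓
Two rows agree on QU but differ on R, so QU → R does not hold.

No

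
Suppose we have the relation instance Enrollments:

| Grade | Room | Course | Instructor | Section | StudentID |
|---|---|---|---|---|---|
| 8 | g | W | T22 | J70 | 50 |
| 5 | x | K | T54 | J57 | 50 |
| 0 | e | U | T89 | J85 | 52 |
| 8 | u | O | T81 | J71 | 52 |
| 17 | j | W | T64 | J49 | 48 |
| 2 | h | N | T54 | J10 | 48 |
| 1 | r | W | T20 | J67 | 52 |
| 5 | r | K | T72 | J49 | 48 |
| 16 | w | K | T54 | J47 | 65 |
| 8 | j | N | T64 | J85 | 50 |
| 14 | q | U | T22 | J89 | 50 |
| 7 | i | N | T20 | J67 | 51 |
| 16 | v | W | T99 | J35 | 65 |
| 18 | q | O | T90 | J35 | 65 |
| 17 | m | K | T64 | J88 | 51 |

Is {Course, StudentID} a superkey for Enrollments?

All 15 rows have distinct {Course, StudentID} values, so {Course, StudentID} → (all attributes) holds and {Course, StudentID} is a superkey.

Yes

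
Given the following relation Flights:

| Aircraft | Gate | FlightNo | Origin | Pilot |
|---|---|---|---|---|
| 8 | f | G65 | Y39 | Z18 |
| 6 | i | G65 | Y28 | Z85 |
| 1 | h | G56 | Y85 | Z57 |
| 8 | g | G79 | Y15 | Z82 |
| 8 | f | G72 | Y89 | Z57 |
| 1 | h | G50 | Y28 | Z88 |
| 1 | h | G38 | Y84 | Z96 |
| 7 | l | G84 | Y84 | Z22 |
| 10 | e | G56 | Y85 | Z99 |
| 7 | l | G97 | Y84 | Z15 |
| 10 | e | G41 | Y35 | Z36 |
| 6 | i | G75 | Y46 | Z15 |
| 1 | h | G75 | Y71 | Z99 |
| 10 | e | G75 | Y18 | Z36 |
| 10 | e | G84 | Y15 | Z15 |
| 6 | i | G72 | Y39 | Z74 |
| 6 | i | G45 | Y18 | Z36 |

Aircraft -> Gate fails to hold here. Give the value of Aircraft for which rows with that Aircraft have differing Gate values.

8

Aircraft=8: 3 rows → Gate takes values {f, g} — violation
Aircraft=6: 4 rows → Gate = i, i, i, i ✓
Aircraft=1: 4 rows → Gate = h, h, h, h ✓
Aircraft=7: 2 rows → Gate = l, l ✓
Aircraft=10: 4 rows → Gate = e, e, e, e ✓
The only Aircraft value with inconsistent Gate is Aircraft=8.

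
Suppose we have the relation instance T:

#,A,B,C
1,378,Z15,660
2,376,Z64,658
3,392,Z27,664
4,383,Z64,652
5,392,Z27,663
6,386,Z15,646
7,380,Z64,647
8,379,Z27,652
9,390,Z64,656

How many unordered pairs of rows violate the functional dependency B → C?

10

B=Z15: violating pairs (1,6) — 1 pair.
B=Z64: violating pairs (2,4), (2,7), (2,9), (4,7), (4,9), (7,9) — 6 pairs.
B=Z27: violating pairs (3,5), (3,8), (5,8) — 3 pairs.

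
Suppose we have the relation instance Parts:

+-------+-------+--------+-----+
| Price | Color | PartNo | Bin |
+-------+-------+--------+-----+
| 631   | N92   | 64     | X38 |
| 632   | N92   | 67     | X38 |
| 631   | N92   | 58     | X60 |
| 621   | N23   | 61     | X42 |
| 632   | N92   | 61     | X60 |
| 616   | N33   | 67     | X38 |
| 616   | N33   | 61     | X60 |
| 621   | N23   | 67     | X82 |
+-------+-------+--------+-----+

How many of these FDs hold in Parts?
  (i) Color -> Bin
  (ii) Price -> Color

1

(i) Color -> Bin: Color=N92: 4 rows → Bin takes values {X38, X60} — violation; Color=N23: 2 rows → Bin takes values {X42, X82} — violation; Color=N33: 2 rows → Bin takes values {X38, X60} — violation — fails.
(ii) Price -> Color: every LHS value maps to a single RHS value — holds.
1 of the 2 dependencies holds.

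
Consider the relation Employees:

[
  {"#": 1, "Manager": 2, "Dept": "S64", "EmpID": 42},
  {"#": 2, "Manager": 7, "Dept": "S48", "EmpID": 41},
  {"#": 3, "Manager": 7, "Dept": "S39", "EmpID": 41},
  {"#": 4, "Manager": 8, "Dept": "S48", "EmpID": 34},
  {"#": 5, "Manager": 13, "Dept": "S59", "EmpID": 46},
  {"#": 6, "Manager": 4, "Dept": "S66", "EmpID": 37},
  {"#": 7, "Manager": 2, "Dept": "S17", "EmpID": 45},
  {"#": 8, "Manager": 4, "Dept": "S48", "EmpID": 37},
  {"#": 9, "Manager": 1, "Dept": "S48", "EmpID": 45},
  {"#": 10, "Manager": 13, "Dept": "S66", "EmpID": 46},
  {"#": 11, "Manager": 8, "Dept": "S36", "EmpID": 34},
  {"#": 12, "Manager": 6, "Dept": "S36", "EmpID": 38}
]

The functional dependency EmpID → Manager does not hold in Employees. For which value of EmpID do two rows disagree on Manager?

EmpID=42: row 1 → Manager = 2 ✓
EmpID=41: rows 2, 3 → Manager = 7, 7 ✓
EmpID=34: rows 4, 11 → Manager = 8, 8 ✓
EmpID=46: rows 5, 10 → Manager = 13, 13 ✓
EmpID=37: rows 6, 8 → Manager = 4, 4 ✓
EmpID=45: rows 7, 9 → Manager takes values {2, 1} — violation
EmpID=38: row 12 → Manager = 6 ✓
The only EmpID value with inconsistent Manager is EmpID=45.

45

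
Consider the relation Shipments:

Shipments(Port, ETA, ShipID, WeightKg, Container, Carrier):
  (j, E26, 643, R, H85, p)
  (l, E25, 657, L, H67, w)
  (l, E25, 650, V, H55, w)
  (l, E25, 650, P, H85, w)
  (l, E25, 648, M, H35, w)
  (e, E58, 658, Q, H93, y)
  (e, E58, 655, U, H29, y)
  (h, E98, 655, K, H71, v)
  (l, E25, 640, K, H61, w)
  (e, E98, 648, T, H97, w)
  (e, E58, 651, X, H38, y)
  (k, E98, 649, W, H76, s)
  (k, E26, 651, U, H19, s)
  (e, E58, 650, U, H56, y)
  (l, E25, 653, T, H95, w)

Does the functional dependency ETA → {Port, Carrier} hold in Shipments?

No

ETA=E26: 2 rows → {Port,Carrier} takes values {(j, p), (k, s)} — violation
ETA=E25: 6 rows → {Port,Carrier} = (l, w), (l, w), (l, w), (l, w), (l, w), (l, w) ✓
ETA=E58: 4 rows → {Port,Carrier} = (e, y), (e, y), (e, y), (e, y) ✓
ETA=E98: 3 rows → {Port,Carrier} takes values {(h, v), (e, w), (k, s)} — violation
Two rows agree on ETA but differ on {Port, Carrier}, so ETA → {Port, Carrier} does not hold.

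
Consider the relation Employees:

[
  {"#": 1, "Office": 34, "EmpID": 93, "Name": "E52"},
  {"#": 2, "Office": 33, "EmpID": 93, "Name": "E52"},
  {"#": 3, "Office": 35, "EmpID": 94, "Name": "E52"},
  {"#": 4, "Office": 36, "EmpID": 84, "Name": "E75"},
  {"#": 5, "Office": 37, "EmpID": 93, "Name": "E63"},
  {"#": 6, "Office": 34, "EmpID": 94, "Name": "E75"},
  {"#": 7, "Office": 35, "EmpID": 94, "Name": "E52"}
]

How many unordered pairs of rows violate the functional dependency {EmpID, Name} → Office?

(EmpID=93, Name=E52): violating pairs (1,2) — 1 pair.
(EmpID=94, Name=E52): all 2 rows agree on Office — 0 pairs.

1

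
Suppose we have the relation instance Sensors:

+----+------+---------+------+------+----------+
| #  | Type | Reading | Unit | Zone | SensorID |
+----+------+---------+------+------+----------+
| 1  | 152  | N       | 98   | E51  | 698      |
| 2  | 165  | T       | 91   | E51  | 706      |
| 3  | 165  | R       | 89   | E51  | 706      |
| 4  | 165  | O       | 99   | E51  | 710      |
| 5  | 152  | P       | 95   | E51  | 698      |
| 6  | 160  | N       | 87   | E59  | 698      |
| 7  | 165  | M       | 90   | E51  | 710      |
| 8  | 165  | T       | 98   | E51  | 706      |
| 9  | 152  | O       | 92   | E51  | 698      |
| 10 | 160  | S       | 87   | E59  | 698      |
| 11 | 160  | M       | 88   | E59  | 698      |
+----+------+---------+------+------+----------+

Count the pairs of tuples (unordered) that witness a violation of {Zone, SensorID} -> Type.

(Zone=E51, SensorID=698): all 3 rows agree on Type — 0 pairs.
(Zone=E51, SensorID=706): all 3 rows agree on Type — 0 pairs.
(Zone=E51, SensorID=710): all 2 rows agree on Type — 0 pairs.
(Zone=E59, SensorID=698): all 3 rows agree on Type — 0 pairs.

0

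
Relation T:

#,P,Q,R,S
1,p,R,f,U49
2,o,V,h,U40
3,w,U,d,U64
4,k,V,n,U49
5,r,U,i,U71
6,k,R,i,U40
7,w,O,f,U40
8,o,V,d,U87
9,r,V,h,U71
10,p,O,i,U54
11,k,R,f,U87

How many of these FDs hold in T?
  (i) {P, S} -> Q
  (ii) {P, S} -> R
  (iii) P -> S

0

(i) {P, S} -> Q: (P=r, S=U71): rows 5, 9 → Q takes values {U, V} — violation — fails.
(ii) {P, S} -> R: (P=r, S=U71): rows 5, 9 → R takes values {i, h} — violation — fails.
(iii) P -> S: P=p: rows 1, 10 → S takes values {U49, U54} — violation; P=o: rows 2, 8 → S takes values {U40, U87} — violation; P=w: rows 3, 7 → S takes values {U64, U40} — violation; P=k: rows 4, 6, 11 → S takes values {U49, U40, U87} — violation — fails.
None of the 3 dependencies hold.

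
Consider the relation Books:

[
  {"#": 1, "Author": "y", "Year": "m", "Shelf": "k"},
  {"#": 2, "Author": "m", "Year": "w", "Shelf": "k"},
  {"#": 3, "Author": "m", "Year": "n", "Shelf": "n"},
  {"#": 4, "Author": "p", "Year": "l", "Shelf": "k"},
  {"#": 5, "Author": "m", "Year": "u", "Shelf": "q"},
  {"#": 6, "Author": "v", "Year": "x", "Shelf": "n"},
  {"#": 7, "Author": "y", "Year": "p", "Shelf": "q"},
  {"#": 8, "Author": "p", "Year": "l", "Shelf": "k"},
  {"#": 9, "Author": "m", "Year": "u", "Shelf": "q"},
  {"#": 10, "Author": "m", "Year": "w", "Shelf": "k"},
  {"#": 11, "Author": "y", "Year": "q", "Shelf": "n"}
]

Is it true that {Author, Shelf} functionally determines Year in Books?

(Author=y, Shelf=k): row 1 → Year = m ✓
(Author=m, Shelf=k): rows 2, 10 → Year = w, w ✓
(Author=m, Shelf=n): row 3 → Year = n ✓
(Author=p, Shelf=k): rows 4, 8 → Year = l, l ✓
(Author=m, Shelf=q): rows 5, 9 → Year = u, u ✓
(Author=v, Shelf=n): row 6 → Year = x ✓
(Author=y, Shelf=q): row 7 → Year = p ✓
(Author=y, Shelf=n): row 11 → Year = q ✓
Every {Author, Shelf} value is associated with a single Year value, so {Author, Shelf} → Year holds.

Yes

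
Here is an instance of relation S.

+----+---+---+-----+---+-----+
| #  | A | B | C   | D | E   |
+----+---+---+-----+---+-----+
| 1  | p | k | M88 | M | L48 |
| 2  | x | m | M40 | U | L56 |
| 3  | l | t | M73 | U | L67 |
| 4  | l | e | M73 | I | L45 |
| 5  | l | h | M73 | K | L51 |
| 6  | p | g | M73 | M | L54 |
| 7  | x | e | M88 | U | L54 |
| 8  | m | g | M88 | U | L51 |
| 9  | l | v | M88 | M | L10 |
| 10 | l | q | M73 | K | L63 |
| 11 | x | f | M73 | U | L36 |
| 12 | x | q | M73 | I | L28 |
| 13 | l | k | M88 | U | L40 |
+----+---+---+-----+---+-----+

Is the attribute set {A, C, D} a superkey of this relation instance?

Rows 5 and 10 have the same {A, C, D} value (A=l, C=M73, D=K) but are distinct tuples, so {A, C, D} does not determine every attribute — not a superkey.

No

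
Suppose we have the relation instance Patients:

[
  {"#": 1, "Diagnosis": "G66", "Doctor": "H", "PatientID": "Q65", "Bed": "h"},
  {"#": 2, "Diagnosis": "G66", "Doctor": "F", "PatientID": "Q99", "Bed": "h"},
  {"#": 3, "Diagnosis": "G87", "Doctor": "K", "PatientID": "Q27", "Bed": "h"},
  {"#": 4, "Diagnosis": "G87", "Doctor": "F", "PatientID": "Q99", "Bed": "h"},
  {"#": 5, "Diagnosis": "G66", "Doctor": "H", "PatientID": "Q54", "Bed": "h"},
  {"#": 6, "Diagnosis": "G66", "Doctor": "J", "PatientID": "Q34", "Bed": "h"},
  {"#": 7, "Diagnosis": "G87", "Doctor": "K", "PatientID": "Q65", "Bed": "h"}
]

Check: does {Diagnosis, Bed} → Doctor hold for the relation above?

(Diagnosis=G66, Bed=h): rows 1, 2, 5, 6 → Doctor takes values {H, F, J} — violation
(Diagnosis=G87, Bed=h): rows 3, 4, 7 → Doctor takes values {K, F} — violation
Two rows agree on {Diagnosis, Bed} but differ on Doctor, so {Diagnosis, Bed} → Doctor does not hold.

No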